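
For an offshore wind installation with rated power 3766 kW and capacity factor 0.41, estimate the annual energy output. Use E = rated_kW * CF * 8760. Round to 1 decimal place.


Annual energy = rated_kW * capacity_factor * hours_per_year
Given: P_rated = 3766 kW, CF = 0.41, hours = 8760
E = 3766 * 0.41 * 8760
E = 13525965.6 kWh

13525965.6


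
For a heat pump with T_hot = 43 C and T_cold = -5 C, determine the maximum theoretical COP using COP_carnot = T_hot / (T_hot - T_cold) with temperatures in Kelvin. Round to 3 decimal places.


Convert to Kelvin:
  T_hot = 43 + 273.15 = 316.15 K
  T_cold = -5 + 273.15 = 268.15 K
Apply Carnot COP formula:
  COP = T_hot_K / (T_hot_K - T_cold_K) = 316.15 / 48.0
  COP = 6.586

6.586


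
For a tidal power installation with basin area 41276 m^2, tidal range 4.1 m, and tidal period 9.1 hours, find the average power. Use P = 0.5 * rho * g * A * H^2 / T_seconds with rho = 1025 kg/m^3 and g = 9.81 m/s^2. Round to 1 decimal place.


Convert period to seconds: T = 9.1 * 3600 = 32760.0 s
H^2 = 4.1^2 = 16.81
P = 0.5 * rho * g * A * H^2 / T
P = 0.5 * 1025 * 9.81 * 41276 * 16.81 / 32760.0
P = 106484.0 W

106484.0


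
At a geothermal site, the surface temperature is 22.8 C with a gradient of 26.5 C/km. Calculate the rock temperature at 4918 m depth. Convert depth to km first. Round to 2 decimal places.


Convert depth to km: 4918 / 1000 = 4.918 km
Temperature increase = gradient * depth_km = 26.5 * 4.918 = 130.33 C
Temperature at depth = T_surface + delta_T = 22.8 + 130.33
T = 153.13 C

153.13


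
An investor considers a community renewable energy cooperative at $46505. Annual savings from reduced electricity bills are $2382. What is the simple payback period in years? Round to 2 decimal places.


Simple payback period = initial cost / annual savings
Payback = 46505 / 2382
Payback = 19.52 years

19.52


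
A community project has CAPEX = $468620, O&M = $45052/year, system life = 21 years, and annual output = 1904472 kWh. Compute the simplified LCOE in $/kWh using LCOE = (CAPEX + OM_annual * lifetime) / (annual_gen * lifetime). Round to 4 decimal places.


Total cost = CAPEX + OM * lifetime = 468620 + 45052 * 21 = 468620 + 946092 = 1414712
Total generation = annual * lifetime = 1904472 * 21 = 39993912 kWh
LCOE = 1414712 / 39993912
LCOE = 0.0354 $/kWh

0.0354


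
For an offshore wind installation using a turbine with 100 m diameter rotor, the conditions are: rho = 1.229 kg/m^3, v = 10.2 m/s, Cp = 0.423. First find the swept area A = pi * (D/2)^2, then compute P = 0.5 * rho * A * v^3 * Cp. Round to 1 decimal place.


Step 1 -- Compute swept area:
  A = pi * (D/2)^2 = pi * (100/2)^2 = 7853.98 m^2
Step 2 -- Apply wind power equation:
  P = 0.5 * rho * A * v^3 * Cp
  v^3 = 10.2^3 = 1061.208
  P = 0.5 * 1.229 * 7853.98 * 1061.208 * 0.423
  P = 2166469.9 W

2166469.9


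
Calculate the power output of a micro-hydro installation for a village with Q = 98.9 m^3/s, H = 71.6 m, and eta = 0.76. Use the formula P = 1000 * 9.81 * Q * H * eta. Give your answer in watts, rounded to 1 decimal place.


Apply the hydropower formula P = rho * g * Q * H * eta
rho * g = 1000 * 9.81 = 9810.0
P = 9810.0 * 98.9 * 71.6 * 0.76
P = 52794892.9 W

52794892.9


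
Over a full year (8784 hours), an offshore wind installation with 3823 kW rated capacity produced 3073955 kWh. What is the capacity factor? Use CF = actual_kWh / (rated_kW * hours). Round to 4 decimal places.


Capacity factor = actual output / maximum possible output
Maximum possible = rated * hours = 3823 * 8784 = 33581232 kWh
CF = 3073955 / 33581232
CF = 0.0915

0.0915


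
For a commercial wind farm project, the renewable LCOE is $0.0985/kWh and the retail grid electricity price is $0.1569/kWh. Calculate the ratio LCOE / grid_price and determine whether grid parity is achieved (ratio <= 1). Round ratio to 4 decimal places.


Compare LCOE to grid price:
  LCOE = $0.0985/kWh, Grid price = $0.1569/kWh
  Ratio = LCOE / grid_price = 0.0985 / 0.1569 = 0.6278
  Grid parity achieved (ratio <= 1)? yes

0.6278


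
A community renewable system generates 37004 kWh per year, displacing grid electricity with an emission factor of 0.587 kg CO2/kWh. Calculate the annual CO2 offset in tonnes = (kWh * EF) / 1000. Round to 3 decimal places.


CO2 offset in kg = generation * emission_factor
CO2 offset = 37004 * 0.587 = 21721.35 kg
Convert to tonnes:
  CO2 offset = 21721.35 / 1000 = 21.721 tonnes

21.721


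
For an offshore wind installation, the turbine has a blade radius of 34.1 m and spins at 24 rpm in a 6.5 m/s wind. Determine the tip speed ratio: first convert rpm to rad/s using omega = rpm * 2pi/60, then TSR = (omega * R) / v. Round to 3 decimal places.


Convert rotational speed to rad/s:
  omega = 24 * 2 * pi / 60 = 2.5133 rad/s
Compute tip speed:
  v_tip = omega * R = 2.5133 * 34.1 = 85.703 m/s
Tip speed ratio:
  TSR = v_tip / v_wind = 85.703 / 6.5 = 13.185

13.185


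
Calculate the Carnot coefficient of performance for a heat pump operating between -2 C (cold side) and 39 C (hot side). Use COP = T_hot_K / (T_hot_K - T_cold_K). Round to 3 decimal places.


Convert to Kelvin:
  T_hot = 39 + 273.15 = 312.15 K
  T_cold = -2 + 273.15 = 271.15 K
Apply Carnot COP formula:
  COP = T_hot_K / (T_hot_K - T_cold_K) = 312.15 / 41.0
  COP = 7.613

7.613


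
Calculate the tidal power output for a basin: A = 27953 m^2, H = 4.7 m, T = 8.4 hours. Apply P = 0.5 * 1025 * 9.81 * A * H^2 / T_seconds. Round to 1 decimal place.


Convert period to seconds: T = 8.4 * 3600 = 30240.0 s
H^2 = 4.7^2 = 22.09
P = 0.5 * rho * g * A * H^2 / T
P = 0.5 * 1025 * 9.81 * 27953 * 22.09 / 30240.0
P = 102660.9 W

102660.9


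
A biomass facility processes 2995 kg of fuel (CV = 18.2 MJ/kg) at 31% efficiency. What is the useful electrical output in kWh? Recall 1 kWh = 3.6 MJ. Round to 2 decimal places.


Total energy = mass * CV = 2995 * 18.2 = 54509.0 MJ
Useful energy = total * eta = 54509.0 * 0.31 = 16897.79 MJ
Convert to kWh: 16897.79 / 3.6
Useful energy = 4693.83 kWh

4693.83


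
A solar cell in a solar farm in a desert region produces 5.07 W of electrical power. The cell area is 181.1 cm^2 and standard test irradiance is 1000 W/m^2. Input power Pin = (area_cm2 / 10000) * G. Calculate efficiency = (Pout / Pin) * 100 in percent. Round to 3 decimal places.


First compute the input power:
  Pin = area_cm2 / 10000 * G = 181.1 / 10000 * 1000 = 18.11 W
Then compute efficiency:
  Efficiency = (Pout / Pin) * 100 = (5.07 / 18.11) * 100
  Efficiency = 27.996%

27.996


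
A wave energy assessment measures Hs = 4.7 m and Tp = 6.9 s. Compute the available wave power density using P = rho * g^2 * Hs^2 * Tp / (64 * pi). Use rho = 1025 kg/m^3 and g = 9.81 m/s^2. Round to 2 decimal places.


Apply wave power formula:
  g^2 = 9.81^2 = 96.2361
  Hs^2 = 4.7^2 = 22.09
  Numerator = rho * g^2 * Hs^2 * Tp = 1025 * 96.2361 * 22.09 * 6.9 = 15035112.66
  Denominator = 64 * pi = 201.0619
  P = 15035112.66 / 201.0619 = 74778.52 W/m

74778.52


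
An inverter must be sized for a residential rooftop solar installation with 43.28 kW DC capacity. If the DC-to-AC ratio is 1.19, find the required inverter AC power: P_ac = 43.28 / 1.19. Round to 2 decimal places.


The inverter AC capacity is determined by the DC/AC ratio.
Given: P_dc = 43.28 kW, DC/AC ratio = 1.19
P_ac = P_dc / ratio = 43.28 / 1.19
P_ac = 36.37 kW

36.37


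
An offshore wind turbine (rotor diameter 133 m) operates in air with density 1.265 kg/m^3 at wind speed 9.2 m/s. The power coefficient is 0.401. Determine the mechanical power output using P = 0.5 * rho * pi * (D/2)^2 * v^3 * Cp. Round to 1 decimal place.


Step 1 -- Compute swept area:
  A = pi * (D/2)^2 = pi * (133/2)^2 = 13892.91 m^2
Step 2 -- Apply wind power equation:
  P = 0.5 * rho * A * v^3 * Cp
  v^3 = 9.2^3 = 778.688
  P = 0.5 * 1.265 * 13892.91 * 778.688 * 0.401
  P = 2743857.5 W

2743857.5


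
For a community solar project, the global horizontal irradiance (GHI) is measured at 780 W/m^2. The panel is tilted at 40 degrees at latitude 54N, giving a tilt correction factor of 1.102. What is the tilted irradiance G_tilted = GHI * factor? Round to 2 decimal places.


Identify the given values:
  GHI = 780 W/m^2, tilt correction factor = 1.102
Apply the formula G_tilted = GHI * factor:
  G_tilted = 780 * 1.102
  G_tilted = 859.56 W/m^2

859.56


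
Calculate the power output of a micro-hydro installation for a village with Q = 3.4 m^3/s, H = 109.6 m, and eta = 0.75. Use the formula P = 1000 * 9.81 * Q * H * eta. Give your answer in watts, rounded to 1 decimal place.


Apply the hydropower formula P = rho * g * Q * H * eta
rho * g = 1000 * 9.81 = 9810.0
P = 9810.0 * 3.4 * 109.6 * 0.75
P = 2741698.8 W

2741698.8


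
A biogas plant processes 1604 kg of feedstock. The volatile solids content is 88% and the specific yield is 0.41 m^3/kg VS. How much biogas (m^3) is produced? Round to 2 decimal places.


Compute volatile solids:
  VS = mass * VS_fraction = 1604 * 0.88 = 1411.52 kg
Calculate biogas volume:
  Biogas = VS * specific_yield = 1411.52 * 0.41
  Biogas = 578.72 m^3

578.72


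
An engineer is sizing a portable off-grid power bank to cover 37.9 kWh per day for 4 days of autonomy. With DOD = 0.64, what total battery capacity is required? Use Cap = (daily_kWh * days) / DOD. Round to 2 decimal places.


Total energy needed = daily * days = 37.9 * 4 = 151.6 kWh
Account for depth of discharge:
  Cap = total_energy / DOD = 151.6 / 0.64
  Cap = 236.88 kWh

236.88


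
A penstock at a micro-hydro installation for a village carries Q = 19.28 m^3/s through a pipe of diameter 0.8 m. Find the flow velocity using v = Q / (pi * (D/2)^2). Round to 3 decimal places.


Compute pipe cross-sectional area:
  A = pi * (D/2)^2 = pi * (0.8/2)^2 = 0.5027 m^2
Calculate velocity:
  v = Q / A = 19.28 / 0.5027
  v = 38.356 m/s

38.356


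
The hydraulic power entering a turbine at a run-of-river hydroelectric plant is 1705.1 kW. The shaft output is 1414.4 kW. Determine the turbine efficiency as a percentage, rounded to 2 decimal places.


Turbine efficiency = (output power / input power) * 100
eta = (1414.4 / 1705.1) * 100
eta = 82.95%

82.95


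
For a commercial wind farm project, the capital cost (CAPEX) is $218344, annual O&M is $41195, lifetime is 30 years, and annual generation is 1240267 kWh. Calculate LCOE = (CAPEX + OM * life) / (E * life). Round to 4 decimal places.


Total cost = CAPEX + OM * lifetime = 218344 + 41195 * 30 = 218344 + 1235850 = 1454194
Total generation = annual * lifetime = 1240267 * 30 = 37208010 kWh
LCOE = 1454194 / 37208010
LCOE = 0.0391 $/kWh

0.0391


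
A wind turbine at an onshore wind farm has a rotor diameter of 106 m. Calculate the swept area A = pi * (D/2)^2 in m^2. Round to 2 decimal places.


Compute the rotor radius:
  r = D / 2 = 106 / 2 = 53.0 m
Calculate swept area:
  A = pi * r^2 = pi * 53.0^2
  A = 8824.73 m^2

8824.73


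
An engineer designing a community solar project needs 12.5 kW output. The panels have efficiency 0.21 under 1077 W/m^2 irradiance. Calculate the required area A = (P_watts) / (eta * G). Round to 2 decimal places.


Convert target power to watts: P = 12.5 * 1000 = 12500.0 W
Compute denominator: eta * G = 0.21 * 1077 = 226.17
Required area A = P / (eta * G) = 12500.0 / 226.17
A = 55.27 m^2

55.27


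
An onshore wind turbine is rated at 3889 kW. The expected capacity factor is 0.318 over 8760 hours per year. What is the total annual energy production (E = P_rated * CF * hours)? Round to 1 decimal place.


Annual energy = rated_kW * capacity_factor * hours_per_year
Given: P_rated = 3889 kW, CF = 0.318, hours = 8760
E = 3889 * 0.318 * 8760
E = 10833509.5 kWh

10833509.5


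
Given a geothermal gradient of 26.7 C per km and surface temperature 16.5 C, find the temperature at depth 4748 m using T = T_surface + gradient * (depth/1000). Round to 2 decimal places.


Convert depth to km: 4748 / 1000 = 4.748 km
Temperature increase = gradient * depth_km = 26.7 * 4.748 = 126.77 C
Temperature at depth = T_surface + delta_T = 16.5 + 126.77
T = 143.27 C

143.27


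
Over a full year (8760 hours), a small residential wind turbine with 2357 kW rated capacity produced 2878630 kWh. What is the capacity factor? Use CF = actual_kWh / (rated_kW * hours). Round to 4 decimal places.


Capacity factor = actual output / maximum possible output
Maximum possible = rated * hours = 2357 * 8760 = 20647320 kWh
CF = 2878630 / 20647320
CF = 0.1394

0.1394


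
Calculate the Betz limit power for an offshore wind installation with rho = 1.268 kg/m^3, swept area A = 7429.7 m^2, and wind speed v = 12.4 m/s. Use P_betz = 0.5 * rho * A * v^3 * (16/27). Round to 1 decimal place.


The Betz coefficient Cp_max = 16/27 = 0.5926
v^3 = 12.4^3 = 1906.624
P_betz = 0.5 * rho * A * v^3 * Cp_max
P_betz = 0.5 * 1.268 * 7429.7 * 1906.624 * 0.5926
P_betz = 5322085.0 W

5322085.0


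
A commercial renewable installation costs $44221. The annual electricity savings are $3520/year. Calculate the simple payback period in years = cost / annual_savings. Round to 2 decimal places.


Simple payback period = initial cost / annual savings
Payback = 44221 / 3520
Payback = 12.56 years

12.56


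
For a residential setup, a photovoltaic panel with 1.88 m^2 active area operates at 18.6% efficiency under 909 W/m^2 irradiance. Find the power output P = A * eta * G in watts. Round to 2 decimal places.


Use the solar power formula P = A * eta * G.
Given: A = 1.88 m^2, eta = 0.186, G = 909 W/m^2
P = 1.88 * 0.186 * 909
P = 317.86 W

317.86


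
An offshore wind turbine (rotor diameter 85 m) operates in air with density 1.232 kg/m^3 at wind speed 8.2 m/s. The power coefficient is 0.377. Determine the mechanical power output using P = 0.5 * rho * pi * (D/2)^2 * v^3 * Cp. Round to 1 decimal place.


Step 1 -- Compute swept area:
  A = pi * (D/2)^2 = pi * (85/2)^2 = 5674.5 m^2
Step 2 -- Apply wind power equation:
  P = 0.5 * rho * A * v^3 * Cp
  v^3 = 8.2^3 = 551.368
  P = 0.5 * 1.232 * 5674.5 * 551.368 * 0.377
  P = 726593.2 W

726593.2


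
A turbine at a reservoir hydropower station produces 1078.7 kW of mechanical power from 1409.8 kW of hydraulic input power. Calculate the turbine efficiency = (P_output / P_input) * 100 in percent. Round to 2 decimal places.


Turbine efficiency = (output power / input power) * 100
eta = (1078.7 / 1409.8) * 100
eta = 76.51%

76.51


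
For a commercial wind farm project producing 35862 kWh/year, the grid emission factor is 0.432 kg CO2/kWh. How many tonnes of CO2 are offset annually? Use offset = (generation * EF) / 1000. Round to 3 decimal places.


CO2 offset in kg = generation * emission_factor
CO2 offset = 35862 * 0.432 = 15492.38 kg
Convert to tonnes:
  CO2 offset = 15492.38 / 1000 = 15.492 tonnes

15.492


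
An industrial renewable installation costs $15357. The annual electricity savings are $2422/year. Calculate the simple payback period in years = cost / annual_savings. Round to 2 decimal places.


Simple payback period = initial cost / annual savings
Payback = 15357 / 2422
Payback = 6.34 years

6.34


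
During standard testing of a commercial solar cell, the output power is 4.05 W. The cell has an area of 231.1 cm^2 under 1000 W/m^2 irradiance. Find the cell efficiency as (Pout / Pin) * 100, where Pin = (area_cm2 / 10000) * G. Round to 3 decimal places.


First compute the input power:
  Pin = area_cm2 / 10000 * G = 231.1 / 10000 * 1000 = 23.11 W
Then compute efficiency:
  Efficiency = (Pout / Pin) * 100 = (4.05 / 23.11) * 100
  Efficiency = 17.525%

17.525


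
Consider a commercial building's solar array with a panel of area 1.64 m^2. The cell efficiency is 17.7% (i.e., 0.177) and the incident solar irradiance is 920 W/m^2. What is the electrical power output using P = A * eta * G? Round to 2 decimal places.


Use the solar power formula P = A * eta * G.
Given: A = 1.64 m^2, eta = 0.177, G = 920 W/m^2
P = 1.64 * 0.177 * 920
P = 267.06 W

267.06


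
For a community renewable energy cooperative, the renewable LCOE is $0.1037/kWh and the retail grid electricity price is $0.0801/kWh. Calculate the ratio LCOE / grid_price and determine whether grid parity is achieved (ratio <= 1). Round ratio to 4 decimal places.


Compare LCOE to grid price:
  LCOE = $0.1037/kWh, Grid price = $0.0801/kWh
  Ratio = LCOE / grid_price = 0.1037 / 0.0801 = 1.2946
  Grid parity achieved (ratio <= 1)? no

1.2946


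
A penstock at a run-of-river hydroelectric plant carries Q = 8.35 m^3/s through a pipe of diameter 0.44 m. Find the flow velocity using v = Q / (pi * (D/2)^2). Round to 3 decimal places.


Compute pipe cross-sectional area:
  A = pi * (D/2)^2 = pi * (0.44/2)^2 = 0.1521 m^2
Calculate velocity:
  v = Q / A = 8.35 / 0.1521
  v = 54.915 m/s

54.915


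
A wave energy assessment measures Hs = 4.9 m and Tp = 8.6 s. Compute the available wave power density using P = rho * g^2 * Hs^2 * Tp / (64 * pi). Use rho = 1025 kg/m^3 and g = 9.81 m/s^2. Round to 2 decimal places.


Apply wave power formula:
  g^2 = 9.81^2 = 96.2361
  Hs^2 = 4.9^2 = 24.01
  Numerator = rho * g^2 * Hs^2 * Tp = 1025 * 96.2361 * 24.01 * 8.6 = 20368192.53
  Denominator = 64 * pi = 201.0619
  P = 20368192.53 / 201.0619 = 101303.08 W/m

101303.08


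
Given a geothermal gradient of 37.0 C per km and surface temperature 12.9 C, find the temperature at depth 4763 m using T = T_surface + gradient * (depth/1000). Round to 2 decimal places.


Convert depth to km: 4763 / 1000 = 4.763 km
Temperature increase = gradient * depth_km = 37.0 * 4.763 = 176.23 C
Temperature at depth = T_surface + delta_T = 12.9 + 176.23
T = 189.13 C

189.13


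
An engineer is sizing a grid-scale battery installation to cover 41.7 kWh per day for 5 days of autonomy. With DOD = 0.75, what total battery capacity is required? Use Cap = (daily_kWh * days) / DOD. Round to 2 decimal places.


Total energy needed = daily * days = 41.7 * 5 = 208.5 kWh
Account for depth of discharge:
  Cap = total_energy / DOD = 208.5 / 0.75
  Cap = 278.00 kWh

278.00


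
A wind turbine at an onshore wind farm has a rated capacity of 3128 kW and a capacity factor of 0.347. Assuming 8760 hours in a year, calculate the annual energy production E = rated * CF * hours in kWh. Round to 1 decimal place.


Annual energy = rated_kW * capacity_factor * hours_per_year
Given: P_rated = 3128 kW, CF = 0.347, hours = 8760
E = 3128 * 0.347 * 8760
E = 9508244.2 kWh

9508244.2


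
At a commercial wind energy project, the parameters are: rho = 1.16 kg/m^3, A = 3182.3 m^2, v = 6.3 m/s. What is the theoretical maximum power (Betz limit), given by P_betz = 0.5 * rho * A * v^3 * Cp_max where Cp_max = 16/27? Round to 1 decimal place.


The Betz coefficient Cp_max = 16/27 = 0.5926
v^3 = 6.3^3 = 250.047
P_betz = 0.5 * rho * A * v^3 * Cp_max
P_betz = 0.5 * 1.16 * 3182.3 * 250.047 * 0.5926
P_betz = 273493.5 W

273493.5


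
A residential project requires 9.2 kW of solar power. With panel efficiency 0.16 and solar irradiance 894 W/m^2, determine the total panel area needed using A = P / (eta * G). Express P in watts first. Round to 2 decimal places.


Convert target power to watts: P = 9.2 * 1000 = 9200.0 W
Compute denominator: eta * G = 0.16 * 894 = 143.04
Required area A = P / (eta * G) = 9200.0 / 143.04
A = 64.32 m^2

64.32


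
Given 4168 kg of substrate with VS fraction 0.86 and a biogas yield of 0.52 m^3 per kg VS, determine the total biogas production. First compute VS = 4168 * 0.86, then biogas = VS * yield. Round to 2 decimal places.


Compute volatile solids:
  VS = mass * VS_fraction = 4168 * 0.86 = 3584.48 kg
Calculate biogas volume:
  Biogas = VS * specific_yield = 3584.48 * 0.52
  Biogas = 1863.93 m^3

1863.93


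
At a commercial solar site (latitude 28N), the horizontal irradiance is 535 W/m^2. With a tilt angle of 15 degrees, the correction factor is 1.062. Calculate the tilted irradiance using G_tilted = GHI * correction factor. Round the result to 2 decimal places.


Identify the given values:
  GHI = 535 W/m^2, tilt correction factor = 1.062
Apply the formula G_tilted = GHI * factor:
  G_tilted = 535 * 1.062
  G_tilted = 568.17 W/m^2

568.17


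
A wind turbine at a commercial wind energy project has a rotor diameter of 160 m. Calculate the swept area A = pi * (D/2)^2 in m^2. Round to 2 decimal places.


Compute the rotor radius:
  r = D / 2 = 160 / 2 = 80.0 m
Calculate swept area:
  A = pi * r^2 = pi * 80.0^2
  A = 20106.19 m^2

20106.19


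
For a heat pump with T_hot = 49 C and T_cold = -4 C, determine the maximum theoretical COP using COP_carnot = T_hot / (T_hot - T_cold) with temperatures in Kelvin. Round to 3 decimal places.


Convert to Kelvin:
  T_hot = 49 + 273.15 = 322.15 K
  T_cold = -4 + 273.15 = 269.15 K
Apply Carnot COP formula:
  COP = T_hot_K / (T_hot_K - T_cold_K) = 322.15 / 53.0
  COP = 6.078

6.078


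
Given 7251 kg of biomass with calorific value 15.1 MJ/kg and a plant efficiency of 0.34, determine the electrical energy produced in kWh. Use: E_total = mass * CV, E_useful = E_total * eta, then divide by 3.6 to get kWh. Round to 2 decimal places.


Total energy = mass * CV = 7251 * 15.1 = 109490.1 MJ
Useful energy = total * eta = 109490.1 * 0.34 = 37226.63 MJ
Convert to kWh: 37226.63 / 3.6
Useful energy = 10340.73 kWh

10340.73


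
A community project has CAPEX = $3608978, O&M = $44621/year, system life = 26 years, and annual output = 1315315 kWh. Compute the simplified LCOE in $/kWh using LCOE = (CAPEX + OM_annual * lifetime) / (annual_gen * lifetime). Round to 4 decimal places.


Total cost = CAPEX + OM * lifetime = 3608978 + 44621 * 26 = 3608978 + 1160146 = 4769124
Total generation = annual * lifetime = 1315315 * 26 = 34198190 kWh
LCOE = 4769124 / 34198190
LCOE = 0.1395 $/kWh

0.1395


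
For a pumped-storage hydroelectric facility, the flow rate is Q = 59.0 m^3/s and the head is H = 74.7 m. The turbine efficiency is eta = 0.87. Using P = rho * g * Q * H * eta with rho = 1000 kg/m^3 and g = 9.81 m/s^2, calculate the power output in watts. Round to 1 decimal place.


Apply the hydropower formula P = rho * g * Q * H * eta
rho * g = 1000 * 9.81 = 9810.0
P = 9810.0 * 59.0 * 74.7 * 0.87
P = 37614983.3 W

37614983.3


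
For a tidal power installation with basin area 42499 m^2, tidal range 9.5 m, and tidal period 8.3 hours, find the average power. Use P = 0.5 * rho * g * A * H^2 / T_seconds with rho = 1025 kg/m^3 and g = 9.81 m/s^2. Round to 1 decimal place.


Convert period to seconds: T = 8.3 * 3600 = 29880.0 s
H^2 = 9.5^2 = 90.25
P = 0.5 * rho * g * A * H^2 / T
P = 0.5 * 1025 * 9.81 * 42499 * 90.25 / 29880.0
P = 645369.2 W

645369.2


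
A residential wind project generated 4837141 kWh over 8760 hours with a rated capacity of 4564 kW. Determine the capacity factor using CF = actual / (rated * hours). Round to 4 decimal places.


Capacity factor = actual output / maximum possible output
Maximum possible = rated * hours = 4564 * 8760 = 39980640 kWh
CF = 4837141 / 39980640
CF = 0.1210

0.1210


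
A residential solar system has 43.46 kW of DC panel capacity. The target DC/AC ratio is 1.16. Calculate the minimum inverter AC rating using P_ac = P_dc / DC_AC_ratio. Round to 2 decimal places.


The inverter AC capacity is determined by the DC/AC ratio.
Given: P_dc = 43.46 kW, DC/AC ratio = 1.16
P_ac = P_dc / ratio = 43.46 / 1.16
P_ac = 37.47 kW

37.47


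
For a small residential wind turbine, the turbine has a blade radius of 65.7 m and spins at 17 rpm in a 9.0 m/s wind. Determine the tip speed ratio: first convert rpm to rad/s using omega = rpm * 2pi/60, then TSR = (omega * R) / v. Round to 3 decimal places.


Convert rotational speed to rad/s:
  omega = 17 * 2 * pi / 60 = 1.7802 rad/s
Compute tip speed:
  v_tip = omega * R = 1.7802 * 65.7 = 116.961 m/s
Tip speed ratio:
  TSR = v_tip / v_wind = 116.961 / 9.0 = 12.996

12.996


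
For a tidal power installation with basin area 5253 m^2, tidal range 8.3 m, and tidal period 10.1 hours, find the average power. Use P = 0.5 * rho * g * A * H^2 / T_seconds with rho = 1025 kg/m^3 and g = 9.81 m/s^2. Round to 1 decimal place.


Convert period to seconds: T = 10.1 * 3600 = 36360.0 s
H^2 = 8.3^2 = 68.89
P = 0.5 * rho * g * A * H^2 / T
P = 0.5 * 1025 * 9.81 * 5253 * 68.89 / 36360.0
P = 50038.3 W

50038.3


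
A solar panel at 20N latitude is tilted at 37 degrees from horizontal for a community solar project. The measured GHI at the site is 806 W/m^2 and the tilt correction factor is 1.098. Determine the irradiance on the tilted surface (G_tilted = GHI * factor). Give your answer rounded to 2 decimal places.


Identify the given values:
  GHI = 806 W/m^2, tilt correction factor = 1.098
Apply the formula G_tilted = GHI * factor:
  G_tilted = 806 * 1.098
  G_tilted = 884.99 W/m^2

884.99


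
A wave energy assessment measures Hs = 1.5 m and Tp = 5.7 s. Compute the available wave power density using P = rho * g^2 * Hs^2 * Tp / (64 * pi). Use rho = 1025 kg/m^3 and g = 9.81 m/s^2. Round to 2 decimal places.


Apply wave power formula:
  g^2 = 9.81^2 = 96.2361
  Hs^2 = 1.5^2 = 2.25
  Numerator = rho * g^2 * Hs^2 * Tp = 1025 * 96.2361 * 2.25 * 5.7 = 1265083.68
  Denominator = 64 * pi = 201.0619
  P = 1265083.68 / 201.0619 = 6292.01 W/m

6292.01


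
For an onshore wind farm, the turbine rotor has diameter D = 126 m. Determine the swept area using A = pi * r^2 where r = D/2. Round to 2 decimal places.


Compute the rotor radius:
  r = D / 2 = 126 / 2 = 63.0 m
Calculate swept area:
  A = pi * r^2 = pi * 63.0^2
  A = 12468.98 m^2

12468.98


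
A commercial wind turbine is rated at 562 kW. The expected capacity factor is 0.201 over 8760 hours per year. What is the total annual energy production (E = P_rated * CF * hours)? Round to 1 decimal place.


Annual energy = rated_kW * capacity_factor * hours_per_year
Given: P_rated = 562 kW, CF = 0.201, hours = 8760
E = 562 * 0.201 * 8760
E = 989547.1 kWh

989547.1


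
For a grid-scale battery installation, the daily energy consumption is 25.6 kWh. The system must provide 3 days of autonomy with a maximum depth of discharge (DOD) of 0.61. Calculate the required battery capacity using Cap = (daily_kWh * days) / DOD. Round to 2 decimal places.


Total energy needed = daily * days = 25.6 * 3 = 76.8 kWh
Account for depth of discharge:
  Cap = total_energy / DOD = 76.8 / 0.61
  Cap = 125.90 kWh

125.90


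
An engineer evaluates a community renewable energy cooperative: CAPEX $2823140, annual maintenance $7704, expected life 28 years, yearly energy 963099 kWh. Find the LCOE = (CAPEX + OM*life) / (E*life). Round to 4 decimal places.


Total cost = CAPEX + OM * lifetime = 2823140 + 7704 * 28 = 2823140 + 215712 = 3038852
Total generation = annual * lifetime = 963099 * 28 = 26966772 kWh
LCOE = 3038852 / 26966772
LCOE = 0.1127 $/kWh

0.1127


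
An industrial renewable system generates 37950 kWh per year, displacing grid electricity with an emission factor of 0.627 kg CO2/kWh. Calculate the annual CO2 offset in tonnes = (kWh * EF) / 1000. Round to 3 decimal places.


CO2 offset in kg = generation * emission_factor
CO2 offset = 37950 * 0.627 = 23794.65 kg
Convert to tonnes:
  CO2 offset = 23794.65 / 1000 = 23.795 tonnes

23.795


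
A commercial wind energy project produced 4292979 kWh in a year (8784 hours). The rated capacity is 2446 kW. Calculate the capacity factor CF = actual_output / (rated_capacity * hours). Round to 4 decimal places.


Capacity factor = actual output / maximum possible output
Maximum possible = rated * hours = 2446 * 8784 = 21485664 kWh
CF = 4292979 / 21485664
CF = 0.1998

0.1998


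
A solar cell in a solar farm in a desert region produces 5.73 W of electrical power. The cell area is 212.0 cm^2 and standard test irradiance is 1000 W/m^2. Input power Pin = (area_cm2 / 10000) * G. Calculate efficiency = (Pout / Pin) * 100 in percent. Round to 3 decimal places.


First compute the input power:
  Pin = area_cm2 / 10000 * G = 212.0 / 10000 * 1000 = 21.2 W
Then compute efficiency:
  Efficiency = (Pout / Pin) * 100 = (5.73 / 21.2) * 100
  Efficiency = 27.028%

27.028


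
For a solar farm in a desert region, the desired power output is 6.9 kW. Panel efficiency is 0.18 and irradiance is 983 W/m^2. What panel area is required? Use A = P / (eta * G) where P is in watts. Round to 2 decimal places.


Convert target power to watts: P = 6.9 * 1000 = 6900.0 W
Compute denominator: eta * G = 0.18 * 983 = 176.94
Required area A = P / (eta * G) = 6900.0 / 176.94
A = 39.00 m^2

39.00


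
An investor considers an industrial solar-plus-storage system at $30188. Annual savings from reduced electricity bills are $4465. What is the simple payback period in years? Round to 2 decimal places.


Simple payback period = initial cost / annual savings
Payback = 30188 / 4465
Payback = 6.76 years

6.76


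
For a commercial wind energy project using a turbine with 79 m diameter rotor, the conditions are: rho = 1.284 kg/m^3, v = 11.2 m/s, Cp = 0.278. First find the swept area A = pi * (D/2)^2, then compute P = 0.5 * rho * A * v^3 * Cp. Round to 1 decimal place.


Step 1 -- Compute swept area:
  A = pi * (D/2)^2 = pi * (79/2)^2 = 4901.67 m^2
Step 2 -- Apply wind power equation:
  P = 0.5 * rho * A * v^3 * Cp
  v^3 = 11.2^3 = 1404.928
  P = 0.5 * 1.284 * 4901.67 * 1404.928 * 0.278
  P = 1229073.8 W

1229073.8


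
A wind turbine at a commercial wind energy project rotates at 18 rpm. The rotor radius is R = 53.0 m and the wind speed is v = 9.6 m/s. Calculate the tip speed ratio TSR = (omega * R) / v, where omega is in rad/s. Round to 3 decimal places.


Convert rotational speed to rad/s:
  omega = 18 * 2 * pi / 60 = 1.885 rad/s
Compute tip speed:
  v_tip = omega * R = 1.885 * 53.0 = 99.903 m/s
Tip speed ratio:
  TSR = v_tip / v_wind = 99.903 / 9.6 = 10.407

10.407


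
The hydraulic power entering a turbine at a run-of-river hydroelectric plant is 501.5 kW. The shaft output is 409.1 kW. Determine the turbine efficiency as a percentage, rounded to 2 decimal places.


Turbine efficiency = (output power / input power) * 100
eta = (409.1 / 501.5) * 100
eta = 81.58%

81.58


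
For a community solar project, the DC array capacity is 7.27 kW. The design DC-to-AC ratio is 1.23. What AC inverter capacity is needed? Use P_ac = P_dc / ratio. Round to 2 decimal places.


The inverter AC capacity is determined by the DC/AC ratio.
Given: P_dc = 7.27 kW, DC/AC ratio = 1.23
P_ac = P_dc / ratio = 7.27 / 1.23
P_ac = 5.91 kW

5.91


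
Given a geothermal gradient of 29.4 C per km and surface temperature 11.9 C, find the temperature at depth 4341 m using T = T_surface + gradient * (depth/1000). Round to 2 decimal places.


Convert depth to km: 4341 / 1000 = 4.341 km
Temperature increase = gradient * depth_km = 29.4 * 4.341 = 127.63 C
Temperature at depth = T_surface + delta_T = 11.9 + 127.63
T = 139.53 C

139.53


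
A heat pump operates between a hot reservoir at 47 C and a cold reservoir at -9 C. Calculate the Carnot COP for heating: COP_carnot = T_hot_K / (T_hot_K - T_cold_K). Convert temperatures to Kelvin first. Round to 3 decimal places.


Convert to Kelvin:
  T_hot = 47 + 273.15 = 320.15 K
  T_cold = -9 + 273.15 = 264.15 K
Apply Carnot COP formula:
  COP = T_hot_K / (T_hot_K - T_cold_K) = 320.15 / 56.0
  COP = 5.717

5.717


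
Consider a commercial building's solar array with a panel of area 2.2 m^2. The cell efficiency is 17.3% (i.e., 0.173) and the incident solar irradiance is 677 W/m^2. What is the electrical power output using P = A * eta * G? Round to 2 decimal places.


Use the solar power formula P = A * eta * G.
Given: A = 2.2 m^2, eta = 0.173, G = 677 W/m^2
P = 2.2 * 0.173 * 677
P = 257.67 W

257.67


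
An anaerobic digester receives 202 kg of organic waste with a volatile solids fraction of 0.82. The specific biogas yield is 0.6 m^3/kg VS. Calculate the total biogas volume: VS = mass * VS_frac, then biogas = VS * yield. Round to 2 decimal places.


Compute volatile solids:
  VS = mass * VS_fraction = 202 * 0.82 = 165.64 kg
Calculate biogas volume:
  Biogas = VS * specific_yield = 165.64 * 0.6
  Biogas = 99.38 m^3

99.38


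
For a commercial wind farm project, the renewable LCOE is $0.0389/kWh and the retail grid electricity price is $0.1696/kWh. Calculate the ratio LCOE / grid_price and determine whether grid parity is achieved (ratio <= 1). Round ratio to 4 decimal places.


Compare LCOE to grid price:
  LCOE = $0.0389/kWh, Grid price = $0.1696/kWh
  Ratio = LCOE / grid_price = 0.0389 / 0.1696 = 0.2294
  Grid parity achieved (ratio <= 1)? yes

0.2294


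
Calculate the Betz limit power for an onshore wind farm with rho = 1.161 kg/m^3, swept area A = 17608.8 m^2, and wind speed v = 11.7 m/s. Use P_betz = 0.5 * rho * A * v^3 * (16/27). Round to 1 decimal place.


The Betz coefficient Cp_max = 16/27 = 0.5926
v^3 = 11.7^3 = 1601.613
P_betz = 0.5 * rho * A * v^3 * Cp_max
P_betz = 0.5 * 1.161 * 17608.8 * 1601.613 * 0.5926
P_betz = 9701654.2 W

9701654.2


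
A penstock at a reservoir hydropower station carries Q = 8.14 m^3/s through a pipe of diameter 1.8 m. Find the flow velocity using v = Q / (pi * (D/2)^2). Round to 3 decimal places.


Compute pipe cross-sectional area:
  A = pi * (D/2)^2 = pi * (1.8/2)^2 = 2.5447 m^2
Calculate velocity:
  v = Q / A = 8.14 / 2.5447
  v = 3.199 m/s

3.199


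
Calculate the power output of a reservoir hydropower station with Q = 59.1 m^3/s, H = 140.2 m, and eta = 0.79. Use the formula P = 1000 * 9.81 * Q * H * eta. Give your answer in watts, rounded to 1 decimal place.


Apply the hydropower formula P = rho * g * Q * H * eta
rho * g = 1000 * 9.81 = 9810.0
P = 9810.0 * 59.1 * 140.2 * 0.79
P = 64214276.4 W

64214276.4


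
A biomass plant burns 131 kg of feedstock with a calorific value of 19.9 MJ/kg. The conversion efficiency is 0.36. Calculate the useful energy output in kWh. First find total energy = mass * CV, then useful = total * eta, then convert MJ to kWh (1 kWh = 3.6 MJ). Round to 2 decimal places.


Total energy = mass * CV = 131 * 19.9 = 2606.9 MJ
Useful energy = total * eta = 2606.9 * 0.36 = 938.48 MJ
Convert to kWh: 938.48 / 3.6
Useful energy = 260.69 kWh

260.69


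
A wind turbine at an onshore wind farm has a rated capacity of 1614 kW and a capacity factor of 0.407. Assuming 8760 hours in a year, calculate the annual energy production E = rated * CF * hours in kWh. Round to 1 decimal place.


Annual energy = rated_kW * capacity_factor * hours_per_year
Given: P_rated = 1614 kW, CF = 0.407, hours = 8760
E = 1614 * 0.407 * 8760
E = 5754426.5 kWh

5754426.5


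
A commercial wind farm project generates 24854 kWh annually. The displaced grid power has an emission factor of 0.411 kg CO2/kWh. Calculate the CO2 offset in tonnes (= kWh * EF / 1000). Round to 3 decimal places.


CO2 offset in kg = generation * emission_factor
CO2 offset = 24854 * 0.411 = 10214.99 kg
Convert to tonnes:
  CO2 offset = 10214.99 / 1000 = 10.215 tonnes

10.215


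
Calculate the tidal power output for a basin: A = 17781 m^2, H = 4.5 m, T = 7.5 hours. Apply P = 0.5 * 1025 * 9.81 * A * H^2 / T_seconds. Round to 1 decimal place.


Convert period to seconds: T = 7.5 * 3600 = 27000.0 s
H^2 = 4.5^2 = 20.25
P = 0.5 * rho * g * A * H^2 / T
P = 0.5 * 1025 * 9.81 * 17781 * 20.25 / 27000.0
P = 67047.2 W

67047.2


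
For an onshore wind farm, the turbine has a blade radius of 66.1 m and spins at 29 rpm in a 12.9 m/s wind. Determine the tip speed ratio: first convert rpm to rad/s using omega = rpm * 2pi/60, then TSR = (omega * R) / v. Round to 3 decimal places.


Convert rotational speed to rad/s:
  omega = 29 * 2 * pi / 60 = 3.0369 rad/s
Compute tip speed:
  v_tip = omega * R = 3.0369 * 66.1 = 200.737 m/s
Tip speed ratio:
  TSR = v_tip / v_wind = 200.737 / 12.9 = 15.561

15.561


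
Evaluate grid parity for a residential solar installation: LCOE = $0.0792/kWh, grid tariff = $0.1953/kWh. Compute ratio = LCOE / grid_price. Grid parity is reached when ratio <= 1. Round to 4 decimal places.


Compare LCOE to grid price:
  LCOE = $0.0792/kWh, Grid price = $0.1953/kWh
  Ratio = LCOE / grid_price = 0.0792 / 0.1953 = 0.4055
  Grid parity achieved (ratio <= 1)? yes

0.4055


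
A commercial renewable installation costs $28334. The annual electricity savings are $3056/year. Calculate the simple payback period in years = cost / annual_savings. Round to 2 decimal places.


Simple payback period = initial cost / annual savings
Payback = 28334 / 3056
Payback = 9.27 years

9.27


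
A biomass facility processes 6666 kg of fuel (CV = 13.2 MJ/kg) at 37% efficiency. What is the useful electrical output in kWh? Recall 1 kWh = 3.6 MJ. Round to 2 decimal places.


Total energy = mass * CV = 6666 * 13.2 = 87991.2 MJ
Useful energy = total * eta = 87991.2 * 0.37 = 32556.74 MJ
Convert to kWh: 32556.74 / 3.6
Useful energy = 9043.54 kWh

9043.54


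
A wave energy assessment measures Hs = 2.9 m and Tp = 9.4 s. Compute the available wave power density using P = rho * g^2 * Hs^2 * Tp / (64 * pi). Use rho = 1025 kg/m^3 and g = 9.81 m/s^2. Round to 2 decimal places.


Apply wave power formula:
  g^2 = 9.81^2 = 96.2361
  Hs^2 = 2.9^2 = 8.41
  Numerator = rho * g^2 * Hs^2 * Tp = 1025 * 96.2361 * 8.41 * 9.4 = 7798044.87
  Denominator = 64 * pi = 201.0619
  P = 7798044.87 / 201.0619 = 38784.29 W/m

38784.29


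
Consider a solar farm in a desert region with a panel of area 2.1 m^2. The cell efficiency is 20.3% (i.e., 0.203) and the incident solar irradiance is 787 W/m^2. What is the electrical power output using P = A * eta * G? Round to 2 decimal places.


Use the solar power formula P = A * eta * G.
Given: A = 2.1 m^2, eta = 0.203, G = 787 W/m^2
P = 2.1 * 0.203 * 787
P = 335.50 W

335.50


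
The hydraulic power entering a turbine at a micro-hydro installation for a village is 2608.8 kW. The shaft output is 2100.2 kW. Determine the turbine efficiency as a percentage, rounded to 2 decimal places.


Turbine efficiency = (output power / input power) * 100
eta = (2100.2 / 2608.8) * 100
eta = 80.50%

80.50


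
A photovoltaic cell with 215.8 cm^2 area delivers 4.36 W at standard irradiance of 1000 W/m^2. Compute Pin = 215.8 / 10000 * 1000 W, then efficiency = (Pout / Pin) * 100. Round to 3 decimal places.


First compute the input power:
  Pin = area_cm2 / 10000 * G = 215.8 / 10000 * 1000 = 21.58 W
Then compute efficiency:
  Efficiency = (Pout / Pin) * 100 = (4.36 / 21.58) * 100
  Efficiency = 20.204%

20.204


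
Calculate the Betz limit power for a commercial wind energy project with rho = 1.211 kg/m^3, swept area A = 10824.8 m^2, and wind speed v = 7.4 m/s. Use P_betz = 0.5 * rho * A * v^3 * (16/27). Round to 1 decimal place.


The Betz coefficient Cp_max = 16/27 = 0.5926
v^3 = 7.4^3 = 405.224
P_betz = 0.5 * rho * A * v^3 * Cp_max
P_betz = 0.5 * 1.211 * 10824.8 * 405.224 * 0.5926
P_betz = 1573930.0 W

1573930.0


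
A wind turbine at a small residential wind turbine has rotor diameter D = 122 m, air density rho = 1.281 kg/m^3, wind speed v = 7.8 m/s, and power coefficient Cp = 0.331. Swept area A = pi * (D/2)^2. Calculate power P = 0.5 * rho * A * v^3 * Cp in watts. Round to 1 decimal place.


Step 1 -- Compute swept area:
  A = pi * (D/2)^2 = pi * (122/2)^2 = 11689.87 m^2
Step 2 -- Apply wind power equation:
  P = 0.5 * rho * A * v^3 * Cp
  v^3 = 7.8^3 = 474.552
  P = 0.5 * 1.281 * 11689.87 * 474.552 * 0.331
  P = 1176089.8 W

1176089.8


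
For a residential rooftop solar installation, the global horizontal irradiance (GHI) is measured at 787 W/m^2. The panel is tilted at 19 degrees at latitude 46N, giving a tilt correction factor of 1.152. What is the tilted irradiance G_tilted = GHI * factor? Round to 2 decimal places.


Identify the given values:
  GHI = 787 W/m^2, tilt correction factor = 1.152
Apply the formula G_tilted = GHI * factor:
  G_tilted = 787 * 1.152
  G_tilted = 906.62 W/m^2

906.62


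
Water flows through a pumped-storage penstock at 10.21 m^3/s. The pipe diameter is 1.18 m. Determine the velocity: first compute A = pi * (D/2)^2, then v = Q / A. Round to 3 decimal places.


Compute pipe cross-sectional area:
  A = pi * (D/2)^2 = pi * (1.18/2)^2 = 1.0936 m^2
Calculate velocity:
  v = Q / A = 10.21 / 1.0936
  v = 9.336 m/s

9.336
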